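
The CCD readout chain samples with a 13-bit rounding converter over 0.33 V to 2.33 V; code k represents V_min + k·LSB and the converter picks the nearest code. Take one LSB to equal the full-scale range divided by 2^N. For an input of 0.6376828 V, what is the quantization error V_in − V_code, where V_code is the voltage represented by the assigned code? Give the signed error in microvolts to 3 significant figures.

+65.6 µV

Span: 2.33 V − (0.33 V) = 2 V. LSB = 2 V / 2^13 ≈ 244.1 µV.
(0.6376828 − (0.33)) / LSB = 0.3076828 × 8192/2 = 1260.2687. Nearest integer: k = 1260.
Reconstructed level: 0.33 + 1260 × 2/8192 V = 0.6376171875 V.
e = 0.6376828 − (0.6376171875) = +65.6 µV.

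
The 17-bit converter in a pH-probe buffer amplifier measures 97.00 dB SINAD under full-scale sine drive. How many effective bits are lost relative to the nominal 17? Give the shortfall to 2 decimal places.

1.18 bits

Effective bits = (97.00 − 1.76)/6.02 = 15.8206.
Lost resolution: 17 − 15.8206 = 1.1794 bits.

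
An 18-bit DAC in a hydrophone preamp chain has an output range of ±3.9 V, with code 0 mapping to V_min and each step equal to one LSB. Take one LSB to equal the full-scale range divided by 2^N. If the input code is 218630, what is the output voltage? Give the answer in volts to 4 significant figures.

2.605 V

Span: 3.9 V − (-3.9 V) = 7.8 V. LSB = 7.8 V / 2^18.
V_out = V_min + code × LSB = -3.9 V + 218630 × 7.8 V / 262144
      = -3.9 + 6.50526 = 2.60526 V.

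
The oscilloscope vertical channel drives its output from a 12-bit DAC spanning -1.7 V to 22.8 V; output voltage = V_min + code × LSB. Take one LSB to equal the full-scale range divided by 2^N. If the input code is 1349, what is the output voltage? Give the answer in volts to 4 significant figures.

Full-scale range = 22.8 V − (-1.7 V) = 24.5 V. LSB = 24.5 V / 2^12.
V_out = V_min + code × LSB = -1.7 V + 1349 × 24.5 V / 4096
      = -1.7 V + 8.06897 V = 6.36897 V.

6.369 V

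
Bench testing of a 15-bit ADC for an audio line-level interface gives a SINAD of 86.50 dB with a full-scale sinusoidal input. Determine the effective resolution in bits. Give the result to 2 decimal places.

14.08 bits

Inverting SNR = 6.02 N + 1.76: N_eff = (86.50 − 1.76)/6.02 = 14.0764.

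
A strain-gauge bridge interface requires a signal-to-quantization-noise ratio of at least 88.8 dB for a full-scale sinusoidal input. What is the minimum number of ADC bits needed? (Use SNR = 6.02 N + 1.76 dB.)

6.02 N + 1.76 ≥ 88.8 gives N ≥ 14.458, so the minimum integer is 15.

15 bits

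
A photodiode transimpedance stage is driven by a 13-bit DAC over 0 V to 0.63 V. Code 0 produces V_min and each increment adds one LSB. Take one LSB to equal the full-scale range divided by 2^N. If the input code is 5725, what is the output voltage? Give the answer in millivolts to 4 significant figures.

V_FS = 0.63 V. LSB = 0.63 V / 2^13.
V_out = 0 + 5725 × (0.63/8192) V
      = 0 + 0.440277 = 0.440277 V.

440.3 mV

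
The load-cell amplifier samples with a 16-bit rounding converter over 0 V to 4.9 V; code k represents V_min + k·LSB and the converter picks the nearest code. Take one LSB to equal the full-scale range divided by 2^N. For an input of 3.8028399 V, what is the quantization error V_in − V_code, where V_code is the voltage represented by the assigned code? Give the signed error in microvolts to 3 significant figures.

V_FS = 4.9 V. LSB = 4.9 V / 2^16 ≈ 74.77 µV.
(3.8028399 − (0)) / LSB = 3.8028399 × 65536/4.9 = 50861.8195. Nearest integer: k = 50862.
V_code = 0 + (50862/65536) × 4.9 = 3.8028533936 V.
V_in − V_code = 3.8028399 − (3.8028533936) = −13.5 µV.

−13.5 µV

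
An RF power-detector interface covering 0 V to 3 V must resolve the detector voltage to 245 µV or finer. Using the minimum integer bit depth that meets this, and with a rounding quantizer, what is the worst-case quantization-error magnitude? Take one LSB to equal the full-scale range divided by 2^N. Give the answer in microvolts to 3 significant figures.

91.6 µV

Span = 3 V.
Levels needed ≥ 3/245 µV = 12240. 2^14 = 16384 suffices, so N_min = 14.
LSB = 3 V ÷ 2^14 = 3/16384 V = 183.11 µV.
Half an LSB is 91.6 µV.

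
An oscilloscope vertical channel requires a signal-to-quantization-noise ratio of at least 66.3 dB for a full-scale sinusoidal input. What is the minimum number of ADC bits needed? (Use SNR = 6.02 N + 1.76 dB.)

Solving 6.02 N ≥ 66.3 − 1.76: N ≥ 10.721. Round up → N = 11.

11 bits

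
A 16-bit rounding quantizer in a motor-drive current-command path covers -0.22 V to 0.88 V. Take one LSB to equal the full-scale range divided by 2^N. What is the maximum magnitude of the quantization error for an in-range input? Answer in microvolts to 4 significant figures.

The full-scale span is 0.88 − (-0.22) = 1.1 V.
Step size = 1.1/65536 V = 16.7847 µV.
Worst-case error for round-to-nearest is half an LSB: 8.392 µV.

8.392 µV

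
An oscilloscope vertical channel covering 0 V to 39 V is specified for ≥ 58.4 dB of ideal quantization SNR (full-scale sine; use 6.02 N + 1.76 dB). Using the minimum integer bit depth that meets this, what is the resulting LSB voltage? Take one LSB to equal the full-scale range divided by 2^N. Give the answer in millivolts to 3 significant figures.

V_FS = 39 V.
N ≥ (58.4 − 1.76)/6.02 = 9.409 → N_min = 10.
LSB = 39 V / 2^10 = 38.1 mV.

38.1 mV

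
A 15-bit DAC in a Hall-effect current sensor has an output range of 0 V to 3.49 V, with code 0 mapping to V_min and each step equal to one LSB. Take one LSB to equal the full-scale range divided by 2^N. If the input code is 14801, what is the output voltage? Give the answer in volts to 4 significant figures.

1.576 V

Range is 3.49 V. LSB = 3.49 V / 2^15.
Output = V_min + (14801/32768) × range = 0 + 0.451691 × 3.49 V
      = 0 + 1.57640 = 1.57640 V.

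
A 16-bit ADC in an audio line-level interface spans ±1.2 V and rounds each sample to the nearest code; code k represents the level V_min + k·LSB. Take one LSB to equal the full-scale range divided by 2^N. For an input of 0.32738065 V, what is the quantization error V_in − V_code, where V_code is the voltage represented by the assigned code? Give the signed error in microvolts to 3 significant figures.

−11.9 µV

Span: 1.2 V − (-1.2 V) = 2.4 V. LSB = 2.4 V / 2^16 ≈ 36.62 µV.
(0.32738065 − (-1.2)) / LSB = 1.52738065 × 65536/2.4 = 41707.6743. Nearest integer: k = 41708.
V_code = V_min + k × range/2^16 = -1.2 + 41708 × 2.4/65536 = 0.32739257813 V.
Error = V_in − V_code = 0.32738065 − (0.32739257813) = −11.9 µV.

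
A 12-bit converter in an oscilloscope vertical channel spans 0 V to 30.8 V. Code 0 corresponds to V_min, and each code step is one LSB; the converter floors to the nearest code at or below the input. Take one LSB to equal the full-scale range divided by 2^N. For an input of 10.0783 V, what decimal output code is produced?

Span = 30.8 V. LSB = 30.8 V / 2^12 ≈ 7.520 mV.
code = ⌊(V_in − V_min)/LSB⌋ = ⌊(V_in − V_min) × 2^12 / range⌋
     = ⌊(10.0783 − (0)) × 4096 / 30.8⌋ = ⌊10.0783 × 4096/30.8⌋
     = ⌊1340.283⌋ = 1340.

1340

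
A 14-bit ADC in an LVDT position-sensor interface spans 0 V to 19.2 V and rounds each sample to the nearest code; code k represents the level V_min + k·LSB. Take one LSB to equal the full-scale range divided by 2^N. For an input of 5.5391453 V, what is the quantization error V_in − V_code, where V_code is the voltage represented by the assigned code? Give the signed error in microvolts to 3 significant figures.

Span = 19.2 V. LSB = 19.2 V / 2^14 ≈ 1.172 mV.
(V_in − V_min)/LSB = (5.5391453 − (0)) × 16384/19.2 = 4726.7373 → nearest code k = 4727.
V_code = 0 + (4727/16384) × 19.2 = 5.5394531250 V.
Error = V_in − V_code = 5.5391453 − (5.5394531250) = −308 µV.

−308 µV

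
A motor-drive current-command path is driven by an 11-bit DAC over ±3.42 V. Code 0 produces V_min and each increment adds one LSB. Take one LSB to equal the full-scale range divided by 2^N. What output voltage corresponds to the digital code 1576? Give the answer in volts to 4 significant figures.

1.844 V

Full-scale range = 3.42 V − (-3.42 V) = 6.84 V. LSB = 6.84 V / 2^11.
V_out = V_min + code × LSB = -3.42 V + 1576 × 6.84 V / 2048
      = -3.42 + 5.26359 = 1.84359 V.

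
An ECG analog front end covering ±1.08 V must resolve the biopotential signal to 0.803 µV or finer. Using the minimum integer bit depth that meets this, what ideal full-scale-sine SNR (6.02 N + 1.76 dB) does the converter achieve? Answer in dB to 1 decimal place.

134.2 dB

Range = 1.08 − (-1.08) = 2.16 V.
Need 2^N ≥ 2.16 V / 0.803 µV = 2.690e6 → N_min = 22.
6.02(22) + 1.76 = 134.20 dB.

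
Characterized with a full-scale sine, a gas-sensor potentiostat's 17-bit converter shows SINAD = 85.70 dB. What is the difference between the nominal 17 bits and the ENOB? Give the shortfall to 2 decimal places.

ENOB = (SINAD − 1.76)/6.02 = (85.70 − 1.76)/6.02 = 13.9435 bits.
Shortfall = 17 − 13.9435 = 3.0565 bits.

3.06 bits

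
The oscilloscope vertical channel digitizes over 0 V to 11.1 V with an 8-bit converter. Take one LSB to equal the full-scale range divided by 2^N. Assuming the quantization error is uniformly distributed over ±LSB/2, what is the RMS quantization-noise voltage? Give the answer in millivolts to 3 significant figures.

12.5 mV

Full-scale range = 11.1 V.
LSB = 11.1 V ÷ 2^8 = 11.1/256 V = 43.359 mV.
RMS of a uniform error over width LSB is LSB/√12 = 12.5 mV.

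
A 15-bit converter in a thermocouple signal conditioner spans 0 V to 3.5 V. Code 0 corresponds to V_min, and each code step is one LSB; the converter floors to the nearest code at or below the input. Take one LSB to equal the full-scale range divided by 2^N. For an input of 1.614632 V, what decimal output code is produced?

15116

Span = 3.5 V. LSB = 3.5 V / 2^15 ≈ 106.8 µV.
code = ⌊(V_in − V_min)/LSB⌋ = ⌊(V_in − V_min) × 2^15 / range⌋
     = ⌊(1.614632 − (0)) × 32768 / 3.5⌋ = ⌊1.614632 × 32768/3.5⌋
     = ⌊15116.646⌋ = 15116.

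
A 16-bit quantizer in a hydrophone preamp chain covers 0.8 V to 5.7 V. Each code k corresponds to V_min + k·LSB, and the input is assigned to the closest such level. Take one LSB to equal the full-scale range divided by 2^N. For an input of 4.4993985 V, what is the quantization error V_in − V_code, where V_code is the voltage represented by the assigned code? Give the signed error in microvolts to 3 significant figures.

Range = 5.7 − (0.8) = 4.9 V. LSB = 4.9 V / 2^16 ≈ 74.77 µV.
Position in LSBs: (4.4993985 − (0.8)) × 65536/4.9 = 49478.3225; rounding gives k = 49478.
V_code = 0.8 + (49478/65536) × 4.9 = 4.4993743896 V.
e = 4.4993985 − (4.4993743896) = +24.1 µV.

+24.1 µV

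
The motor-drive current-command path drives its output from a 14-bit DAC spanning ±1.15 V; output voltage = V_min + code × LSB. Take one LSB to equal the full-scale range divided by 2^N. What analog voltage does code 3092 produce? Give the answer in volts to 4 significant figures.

-0.7159 V

Span: 1.15 V − (-1.15 V) = 2.3 V. LSB = 2.3 V / 2^14.
V_out = -1.15 + 3092 × (2.3/16384) V
      = -1.15 + 0.434058 = -0.715942 V.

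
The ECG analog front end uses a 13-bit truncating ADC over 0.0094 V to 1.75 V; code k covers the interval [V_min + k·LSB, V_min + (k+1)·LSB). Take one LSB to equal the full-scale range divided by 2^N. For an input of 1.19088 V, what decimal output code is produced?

Span: 1.75 V − (0.0094 V) = 1.7406 V. LSB = 1.7406 V / 2^13 ≈ 212.5 µV.
code = ⌊(V_in − V_min)/LSB⌋ = ⌊(V_in − V_min) × 2^13 / range⌋
     = ⌊(1.19088 − (0.0094)) × 8192 / 1.7406⌋ = ⌊1.18148 × 8192/1.7406⌋
     = ⌊5560.545⌋ = 5560.

5560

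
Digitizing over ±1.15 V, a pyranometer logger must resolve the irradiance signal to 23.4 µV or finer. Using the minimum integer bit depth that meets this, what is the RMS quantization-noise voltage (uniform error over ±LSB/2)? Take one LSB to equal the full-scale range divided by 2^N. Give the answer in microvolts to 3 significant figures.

The full-scale span is 1.15 − (-1.15) = 2.3 V.
Required number of levels: 2.3/23.4 µV = 98291; smallest N with 2^N ≥ that is 17.
LSB = 2.3 V / 2^17 = 17.548 µV.
RMS noise = LSB/√12 = 5.07 µV.

5.07 µV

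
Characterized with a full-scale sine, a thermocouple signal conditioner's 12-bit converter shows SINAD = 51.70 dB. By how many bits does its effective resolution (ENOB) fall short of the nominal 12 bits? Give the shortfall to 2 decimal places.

N_eff = (51.70 − 1.76)/6.02 = 8.2957 bits.
Lost resolution: 12 − 8.2957 = 3.7043 bits.

3.70 bits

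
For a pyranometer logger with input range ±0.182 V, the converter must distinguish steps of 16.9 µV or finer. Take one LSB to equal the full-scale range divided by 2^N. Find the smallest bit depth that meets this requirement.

Range = 0.182 − (-0.182) = 0.364 V.
Need 2^N ≥ 0.364 V / 16.9 µV = 21540 → N_min = 15.

15 bits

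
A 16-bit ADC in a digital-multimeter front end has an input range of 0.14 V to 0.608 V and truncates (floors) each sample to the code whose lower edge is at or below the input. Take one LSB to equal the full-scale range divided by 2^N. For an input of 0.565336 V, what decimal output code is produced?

59561

Span: 0.608 V − (0.14 V) = 0.468 V. LSB = 0.468 V / 2^16 ≈ 7.141 µV.
V_in − V_min = 0.565336 − (0.14) = 0.425336 V.
Divide by LSB: 0.425336 × 65536/0.468 = 59561.5814.
Truncating gives code 59561.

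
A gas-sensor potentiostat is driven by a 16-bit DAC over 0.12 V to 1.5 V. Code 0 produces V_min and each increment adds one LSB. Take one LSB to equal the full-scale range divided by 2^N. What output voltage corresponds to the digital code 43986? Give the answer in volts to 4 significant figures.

Range = 1.5 − (0.12) = 1.38 V. LSB = 1.38 V / 2^16.
V_out = 0.12 + 43986 × (1.38/65536) V
      = 0.12 V + 0.926219 V = 1.04622 V.

1.046 V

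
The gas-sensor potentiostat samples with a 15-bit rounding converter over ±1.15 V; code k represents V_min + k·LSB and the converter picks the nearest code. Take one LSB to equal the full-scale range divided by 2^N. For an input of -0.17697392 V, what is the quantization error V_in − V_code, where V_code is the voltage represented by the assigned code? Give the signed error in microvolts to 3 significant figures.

The full-scale span is 1.15 − (-1.15) = 2.3 V. LSB = 2.3 V / 2^15 ≈ 70.19 µV.
(V_in − V_min)/LSB = (-0.17697392 − (-1.15)) × 32768/2.3 = 13862.6603 → nearest code k = 13863.
Reconstructed level: -1.15 + 13863 × 2.3/32768 V = -0.17695007324 V.
e = -0.17697392 − (-0.17695007324) = −23.8 µV.

−23.8 µV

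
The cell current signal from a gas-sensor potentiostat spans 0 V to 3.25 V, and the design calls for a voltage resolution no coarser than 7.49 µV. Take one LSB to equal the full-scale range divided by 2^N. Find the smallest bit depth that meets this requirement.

19 bits

Full-scale range = 3.25 V.
Levels needed ≥ 3.25/7.49 µV = 433900. 2^19 = 524288 suffices, so N_min = 19.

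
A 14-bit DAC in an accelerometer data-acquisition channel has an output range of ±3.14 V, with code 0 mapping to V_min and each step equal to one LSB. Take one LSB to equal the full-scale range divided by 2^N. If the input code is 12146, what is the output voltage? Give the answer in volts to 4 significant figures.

Span: 3.14 V − (-3.14 V) = 6.28 V. LSB = 6.28 V / 2^14.
V_out = V_min + code × LSB = -3.14 V + 12146 × 6.28 V / 16384
      = -3.14 V + 4.65557 V = 1.51557 V.

1.516 V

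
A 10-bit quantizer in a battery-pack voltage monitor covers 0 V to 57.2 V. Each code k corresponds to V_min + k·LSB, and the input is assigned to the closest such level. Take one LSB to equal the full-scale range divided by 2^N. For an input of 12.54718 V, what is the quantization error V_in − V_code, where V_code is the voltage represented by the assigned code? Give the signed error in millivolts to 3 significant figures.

−21.2 mV

Span = 57.2 V. LSB = 57.2 V / 2^10 ≈ 55.86 mV.
(12.54718 − (0)) / LSB = 12.54718 × 1024/57.2 = 224.6208. Nearest integer: k = 225.
Reconstructed level: 0 + 225 × 57.2/1024 V = 12.56835938 V.
e = 12.54718 − (12.56835938) = −21.2 mV.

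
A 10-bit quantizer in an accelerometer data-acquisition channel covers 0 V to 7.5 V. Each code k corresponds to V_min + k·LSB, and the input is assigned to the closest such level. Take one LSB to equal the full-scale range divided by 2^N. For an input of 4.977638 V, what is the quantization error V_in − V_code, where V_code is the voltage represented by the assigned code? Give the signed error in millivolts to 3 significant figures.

Full-scale range = 7.5 V. LSB = 7.5 V / 2^10 ≈ 7.324 mV.
Position in LSBs: (4.977638 − (0)) × 1024/7.5 = 679.6135; rounding gives k = 680.
V_code = V_min + k × range/2^10 = 0 + 680 × 7.5/1024 = 4.980468750 V.
Error = V_in − V_code = 4.977638 − (4.980468750) = −2.83 mV.

−2.83 mV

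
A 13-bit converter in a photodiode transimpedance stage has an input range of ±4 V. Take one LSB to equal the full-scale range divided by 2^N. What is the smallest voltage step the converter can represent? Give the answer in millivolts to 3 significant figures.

Span: 4 V − (-4 V) = 8 V.
2^13 = 8192 levels.
LSB = 8 V / 2^13 = 0.977 mV.

0.977 mV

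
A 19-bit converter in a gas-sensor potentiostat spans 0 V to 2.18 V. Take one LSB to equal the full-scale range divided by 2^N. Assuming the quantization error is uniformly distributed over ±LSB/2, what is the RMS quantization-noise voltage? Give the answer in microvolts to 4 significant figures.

1.200 µV

Range is 2.18 V.
LSB = 2.18 V ÷ 2^19 = 2.18/524288 V = 4.15802 µV.
For a uniform distribution on [−LSB/2, +LSB/2], V_rms = LSB/√12 = 4.15802 µV/3.4641 = 1.200 µV.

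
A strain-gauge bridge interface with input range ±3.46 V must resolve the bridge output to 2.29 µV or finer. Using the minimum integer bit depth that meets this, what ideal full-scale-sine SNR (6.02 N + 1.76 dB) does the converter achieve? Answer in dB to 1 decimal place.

Range = 3.46 − (-3.46) = 6.92 V.
Need 2^N ≥ 6.92 V / 2.29 µV = 3.022e6 → N_min = 22.
6.02(22) + 1.76 = 134.20 dB.

134.2 dB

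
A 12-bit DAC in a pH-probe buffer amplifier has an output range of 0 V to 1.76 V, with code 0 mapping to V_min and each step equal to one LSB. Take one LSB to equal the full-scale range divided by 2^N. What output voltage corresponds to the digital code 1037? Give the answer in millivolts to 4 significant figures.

Range is 1.76 V. LSB = 1.76 V / 2^12.
Output = V_min + (1037/4096) × range = 0 + 0.253174 × 1.76 V
      = 0 V + 0.445586 V = 0.445586 V.

445.6 mV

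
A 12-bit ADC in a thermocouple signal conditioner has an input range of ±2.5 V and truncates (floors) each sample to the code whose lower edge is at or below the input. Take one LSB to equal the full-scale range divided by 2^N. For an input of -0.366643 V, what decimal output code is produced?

Range = 2.5 − (-2.5) = 5 V. LSB = 5 V / 2^12 ≈ 1.221 mV.
V_in − V_min = -0.366643 − (-2.5) = 2.133357 V.
Divide by LSB: 2.133357 × 4096/5 = 1747.6461.
Truncating gives code 1747.

1747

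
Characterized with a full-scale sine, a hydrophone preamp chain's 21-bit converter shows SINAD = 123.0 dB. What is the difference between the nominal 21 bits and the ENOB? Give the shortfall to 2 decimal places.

N_eff = (123.0 − 1.76)/6.02 = 20.1395 bits.
Shortfall = 21 − 20.1395 = 0.8605 bits.

0.86 bits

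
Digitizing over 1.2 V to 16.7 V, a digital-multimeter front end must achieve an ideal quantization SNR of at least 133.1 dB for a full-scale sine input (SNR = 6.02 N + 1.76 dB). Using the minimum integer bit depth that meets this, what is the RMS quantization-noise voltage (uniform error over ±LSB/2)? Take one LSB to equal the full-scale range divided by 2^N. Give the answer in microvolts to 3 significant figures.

The full-scale span is 16.7 − (1.2) = 15.5 V.
Solving 6.02 N ≥ 133.1 − 1.76: N ≥ 21.817. Round up → N = 22.
One LSB is 15.5 V / 4194304 = 3.6955 µV.
V_rms = LSB/√12 = 1.07 µV.

1.07 µV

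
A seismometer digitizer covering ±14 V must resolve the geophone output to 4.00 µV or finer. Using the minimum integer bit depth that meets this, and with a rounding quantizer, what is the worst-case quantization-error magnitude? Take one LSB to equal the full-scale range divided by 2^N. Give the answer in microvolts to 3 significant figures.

1.67 µV

The full-scale span is 14 − (-14) = 28 V.
Levels needed ≥ 28/4.00 µV = 7.000e6. 2^23 = 8388608 suffices, so N_min = 23.
One LSB is 28 V / 8388608 = 3.3379 µV.
Max error for round-to-nearest is LSB/2 = 1.67 µV.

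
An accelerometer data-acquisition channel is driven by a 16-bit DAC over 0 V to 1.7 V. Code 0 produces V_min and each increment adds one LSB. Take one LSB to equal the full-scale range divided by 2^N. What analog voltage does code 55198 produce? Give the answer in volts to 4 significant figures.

1.432 V

V_FS = 1.7 V. LSB = 1.7 V / 2^16.
V_out = V_min + code × LSB = 0 V + 55198 × 1.7 V / 65536
      = 0 V + 1.43183 V = 1.43183 V.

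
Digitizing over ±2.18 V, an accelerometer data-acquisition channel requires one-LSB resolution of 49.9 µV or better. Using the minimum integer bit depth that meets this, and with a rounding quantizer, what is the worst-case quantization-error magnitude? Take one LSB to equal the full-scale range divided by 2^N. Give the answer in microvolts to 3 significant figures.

16.6 µV

Range = 2.18 − (-2.18) = 4.36 V.
Required number of levels: 4.36/49.9 µV = 87375; smallest N with 2^N ≥ that is 17.
LSB = 4.36 V ÷ 2^17 = 4.36/131072 V = 33.264 µV.
Half an LSB is 16.6 µV.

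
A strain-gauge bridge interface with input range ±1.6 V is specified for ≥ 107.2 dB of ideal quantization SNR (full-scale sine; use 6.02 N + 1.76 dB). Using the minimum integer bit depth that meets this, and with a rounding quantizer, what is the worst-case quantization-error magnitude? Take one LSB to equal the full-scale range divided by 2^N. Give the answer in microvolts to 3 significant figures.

The full-scale span is 1.6 − (-1.6) = 3.2 V.
N ≥ (107.2 − 1.76)/6.02 = 17.515 → N_min = 18.
Step size = 3.2/262144 V = 12.207 µV.
|e|_max = LSB/2 = 6.10 µV.

6.10 µV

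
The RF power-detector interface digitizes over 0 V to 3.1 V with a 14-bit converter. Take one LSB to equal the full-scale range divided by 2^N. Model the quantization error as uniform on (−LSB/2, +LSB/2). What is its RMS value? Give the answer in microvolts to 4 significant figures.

54.62 µV

Span = 3.1 V.
Step size = 3.1/16384 V = 189.209 µV.
For a uniform distribution on [−LSB/2, +LSB/2], V_rms = LSB/√12 = 189.209 µV/3.4641 = 54.62 µV.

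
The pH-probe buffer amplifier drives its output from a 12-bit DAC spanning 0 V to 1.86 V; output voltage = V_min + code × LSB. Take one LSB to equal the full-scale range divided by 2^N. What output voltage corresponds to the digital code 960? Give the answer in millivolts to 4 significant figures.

Full-scale range = 1.86 V. LSB = 1.86 V / 2^12.
V_out = V_min + code × LSB = 0 V + 960 × 1.86 V / 4096
      = 0 + 0.435938 = 0.435938 V.

435.9 mV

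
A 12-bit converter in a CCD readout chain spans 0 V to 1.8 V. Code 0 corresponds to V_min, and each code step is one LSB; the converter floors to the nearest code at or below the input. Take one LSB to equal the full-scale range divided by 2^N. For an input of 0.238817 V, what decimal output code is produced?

543

Full-scale range = 1.8 V. LSB = 1.8 V / 2^12 ≈ 439.5 µV.
V_in − V_min = 0.238817 − (0) = 0.238817 V.
Divide by LSB: 0.238817 × 4096/1.8 = 543.4414.
Truncating gives code 543.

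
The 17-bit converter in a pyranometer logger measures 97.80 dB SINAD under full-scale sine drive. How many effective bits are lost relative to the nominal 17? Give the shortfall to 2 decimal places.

1.05 bits

Effective bits = (97.80 − 1.76)/6.02 = 15.9535.
Lost resolution: 17 − 15.9535 = 1.0465 bits.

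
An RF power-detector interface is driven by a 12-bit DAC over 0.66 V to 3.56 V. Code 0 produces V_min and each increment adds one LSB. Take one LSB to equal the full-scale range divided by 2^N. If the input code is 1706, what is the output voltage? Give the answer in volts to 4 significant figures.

Range = 3.56 − (0.66) = 2.9 V. LSB = 2.9 V / 2^12.
V_out = 0.66 + 1706 × (2.9/4096) V
      = 0.66 + 1.20786 = 1.86786 V.

1.868 V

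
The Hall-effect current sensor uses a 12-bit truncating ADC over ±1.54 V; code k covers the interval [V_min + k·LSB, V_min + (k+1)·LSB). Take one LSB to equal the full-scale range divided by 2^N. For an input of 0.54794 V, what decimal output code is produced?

Full-scale range = 1.54 V − (-1.54 V) = 3.08 V. LSB = 3.08 V / 2^12 ≈ 0.7520 mV.
(V_in − V_min) × 2^12/range = (0.54794 − (-1.54)) × 4096/3.08 = 2776.689.
Floor → code = 2776.

2776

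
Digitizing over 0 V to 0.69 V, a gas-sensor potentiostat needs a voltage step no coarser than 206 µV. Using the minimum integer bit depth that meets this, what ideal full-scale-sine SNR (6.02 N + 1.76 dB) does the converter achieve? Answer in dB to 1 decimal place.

74.0 dB

V_FS = 0.69 V.
Need 2^N ≥ 0.69 V / 206 µV = 3350 → N_min = 12.
SNR = 6.02 × 12 + 1.76 = 74.00 dB.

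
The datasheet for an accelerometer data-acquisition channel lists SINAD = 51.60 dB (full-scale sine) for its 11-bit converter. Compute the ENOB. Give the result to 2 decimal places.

ENOB = (SINAD − 1.76) / 6.02 = (51.60 − 1.76) / 6.02 = 49.84 / 6.02 = 8.2791.

8.28 bits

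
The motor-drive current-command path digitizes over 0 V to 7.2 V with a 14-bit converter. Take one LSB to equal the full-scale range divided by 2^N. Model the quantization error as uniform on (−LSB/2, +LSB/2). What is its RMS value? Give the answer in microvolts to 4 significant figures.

V_FS = 7.2 V.
LSB = 7.2 V ÷ 2^14 = 7.2/16384 V = 439.453 µV.
V_rms = LSB/√12 = 439.453 µV / √12 = 126.9 µV.

126.9 µV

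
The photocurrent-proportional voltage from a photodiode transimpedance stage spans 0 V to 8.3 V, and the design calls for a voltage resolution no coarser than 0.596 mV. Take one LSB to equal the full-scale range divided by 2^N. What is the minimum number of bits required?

Full-scale range = 8.3 V.
Levels needed ≥ 8.3/0.596 mV = 13930. 2^14 = 16384 suffices, so N_min = 14.

14 bits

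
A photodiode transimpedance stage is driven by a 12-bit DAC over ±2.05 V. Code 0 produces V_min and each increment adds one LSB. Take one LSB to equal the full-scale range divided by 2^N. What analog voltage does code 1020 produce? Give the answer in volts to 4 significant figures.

-1.029 V

The full-scale span is 2.05 − (-2.05) = 4.1 V. LSB = 4.1 V / 2^12.
Output = V_min + (1020/4096) × range = -2.05 + 0.249023 × 4.1 V
      = -2.05 + 1.02100 = -1.02900 V.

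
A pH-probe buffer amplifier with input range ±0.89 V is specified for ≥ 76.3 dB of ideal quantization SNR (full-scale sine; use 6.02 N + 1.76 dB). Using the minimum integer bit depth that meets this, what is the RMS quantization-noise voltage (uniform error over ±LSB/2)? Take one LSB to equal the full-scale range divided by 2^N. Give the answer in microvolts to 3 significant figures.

Full-scale range = 0.89 V − (-0.89 V) = 1.78 V.
Solving 6.02 N ≥ 76.3 − 1.76: N ≥ 12.382. Round up → N = 13.
One LSB is 1.78 V / 8192 = 217.29 µV.
σ_q = LSB/√12 = 217.29 µV/3.4641 = 62.7 µV.

62.7 µV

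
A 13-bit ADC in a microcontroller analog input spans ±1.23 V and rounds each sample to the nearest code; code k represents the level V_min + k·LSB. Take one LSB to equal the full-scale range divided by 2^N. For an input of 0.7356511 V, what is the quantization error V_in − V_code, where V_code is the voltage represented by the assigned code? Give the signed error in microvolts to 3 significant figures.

−66.7 µV

Full-scale range = 1.23 V − (-1.23 V) = 2.46 V. LSB = 2.46 V / 2^13 ≈ 300.3 µV.
(0.7356511 − (-1.23)) / LSB = 1.9656511 × 8192/2.46 = 6545.7780. Nearest integer: k = 6546.
V_code = V_min + k × range/2^13 = -1.23 + 6546 × 2.46/8192 = 0.7357177734 V.
e = 0.7356511 − (0.7357177734) = −66.7 µV.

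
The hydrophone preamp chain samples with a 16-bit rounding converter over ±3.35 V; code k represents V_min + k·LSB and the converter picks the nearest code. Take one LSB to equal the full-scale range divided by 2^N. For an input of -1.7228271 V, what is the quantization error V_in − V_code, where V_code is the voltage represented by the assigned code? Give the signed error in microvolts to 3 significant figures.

Full-scale range = 3.35 V − (-3.35 V) = 6.7 V. LSB = 6.7 V / 2^16 ≈ 102.2 µV.
(-1.7228271 − (-3.35)) / LSB = 1.6271729 × 65536/6.7 = 15916.1796. Nearest integer: k = 15916.
Reconstructed level: -3.35 + 15916 × 6.7/65536 V = -1.7228454590 V.
V_in − V_code = -1.7228271 − (-1.7228454590) = +18.4 µV.

+18.4 µV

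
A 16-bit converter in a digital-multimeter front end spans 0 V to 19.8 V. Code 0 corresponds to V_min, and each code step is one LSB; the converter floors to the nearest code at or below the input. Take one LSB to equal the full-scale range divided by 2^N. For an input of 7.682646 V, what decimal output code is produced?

Range is 19.8 V. LSB = 19.8 V / 2^16 ≈ 302.1 µV.
V_in − V_min = 7.682646 − (0) = 7.682646 V.
Divide by LSB: 7.682646 × 65536/19.8 = 25428.7822.
Truncating gives code 25428.

25428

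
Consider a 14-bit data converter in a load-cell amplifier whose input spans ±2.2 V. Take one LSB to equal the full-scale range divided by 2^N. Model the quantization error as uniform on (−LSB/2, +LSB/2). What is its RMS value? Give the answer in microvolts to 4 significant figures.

77.53 µV

Full-scale range = 2.2 V − (-2.2 V) = 4.4 V.
LSB = 4.4 V ÷ 2^14 = 4.4/16384 V = 268.555 µV.
RMS of a uniform error over width LSB is LSB/√12 = 77.53 µV.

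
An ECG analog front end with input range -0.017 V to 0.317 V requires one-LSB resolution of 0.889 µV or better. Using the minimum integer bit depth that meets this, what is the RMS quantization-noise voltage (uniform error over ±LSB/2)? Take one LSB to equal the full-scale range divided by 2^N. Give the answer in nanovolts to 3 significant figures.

The full-scale span is 0.317 − (-0.017) = 0.334 V.
0.334 V / 0.889 µV = 375700. Since 2^18 = 262144 and 2^19 = 524288, N = 19.
LSB = 0.334 V / 2^19 = 0.63705 µV.
σ_q = LSB/√12 = 0.63705 µV/3.4641 = 184 nV.

184 nV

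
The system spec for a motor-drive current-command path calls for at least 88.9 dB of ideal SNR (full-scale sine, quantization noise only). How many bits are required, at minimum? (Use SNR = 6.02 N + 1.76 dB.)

15 bits

6.02 N + 1.76 ≥ 88.9 gives N ≥ 14.475, so the minimum integer is 15.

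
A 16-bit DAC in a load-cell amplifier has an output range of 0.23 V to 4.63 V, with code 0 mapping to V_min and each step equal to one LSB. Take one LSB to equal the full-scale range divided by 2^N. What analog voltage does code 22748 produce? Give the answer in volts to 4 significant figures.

Range = 4.63 − (0.23) = 4.4 V. LSB = 4.4 V / 2^16.
V_out = V_min + code × LSB = 0.23 V + 22748 × 4.4 V / 65536
      = 0.23 V + 1.52727 V = 1.75727 V.

1.757 V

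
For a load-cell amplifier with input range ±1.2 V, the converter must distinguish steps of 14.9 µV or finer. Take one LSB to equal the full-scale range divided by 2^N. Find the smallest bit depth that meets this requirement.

18 bits

The full-scale span is 1.2 − (-1.2) = 2.4 V.
2.4 V / 14.9 µV = 161100. Since 2^17 = 131072 and 2^18 = 262144, N = 18.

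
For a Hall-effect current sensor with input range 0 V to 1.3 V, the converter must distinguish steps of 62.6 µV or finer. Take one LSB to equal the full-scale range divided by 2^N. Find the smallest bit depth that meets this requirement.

15 bits

Range is 1.3 V.
Need 2^N ≥ 1.3 V / 62.6 µV = 20770 → N_min = 15.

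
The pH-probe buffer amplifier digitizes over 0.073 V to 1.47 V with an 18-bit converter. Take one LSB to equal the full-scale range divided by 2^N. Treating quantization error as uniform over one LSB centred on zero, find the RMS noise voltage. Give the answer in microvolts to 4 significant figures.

Range = 1.47 − (0.073) = 1.397 V.
One LSB is 1.397 V / 262144 = 5.32913 µV.
For a uniform distribution on [−LSB/2, +LSB/2], V_rms = LSB/√12 = 5.32913 µV/3.4641 = 1.538 µV.

1.538 µV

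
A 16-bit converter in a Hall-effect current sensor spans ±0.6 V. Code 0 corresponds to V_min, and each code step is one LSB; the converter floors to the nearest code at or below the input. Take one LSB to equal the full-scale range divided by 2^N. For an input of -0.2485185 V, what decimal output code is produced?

Range = 0.6 − (-0.6) = 1.2 V. LSB = 1.2 V / 2^16 ≈ 18.31 µV.
V_in − V_min = -0.2485185 − (-0.6) = 0.3514815 V.
Divide by LSB: 0.3514815 × 65536/1.2 = 19195.5763.
Truncating gives code 19195.

19195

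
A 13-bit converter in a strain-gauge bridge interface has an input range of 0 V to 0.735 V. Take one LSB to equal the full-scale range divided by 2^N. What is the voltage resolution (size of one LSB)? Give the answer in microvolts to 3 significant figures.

89.7 µV

Span = 0.735 V.
Number of codes = 2^13 = 8192.
One LSB is 0.735 V / 8192 = 89.7 µV.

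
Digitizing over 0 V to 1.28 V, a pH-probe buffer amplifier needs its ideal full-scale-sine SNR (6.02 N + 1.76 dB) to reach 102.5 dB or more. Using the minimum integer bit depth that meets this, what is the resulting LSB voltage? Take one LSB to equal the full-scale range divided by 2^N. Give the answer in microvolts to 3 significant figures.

Span = 1.28 V.
Required N = ⌈(102.5 − 1.76)/6.02⌉ = ⌈16.734⌉ = 17.
Step size = 1.28/131072 V = 9.77 µV.

9.77 µV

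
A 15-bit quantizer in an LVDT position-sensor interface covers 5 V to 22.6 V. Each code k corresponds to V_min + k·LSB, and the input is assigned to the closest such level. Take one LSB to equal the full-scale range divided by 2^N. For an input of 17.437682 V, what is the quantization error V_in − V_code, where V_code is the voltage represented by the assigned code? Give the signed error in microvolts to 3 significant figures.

Range = 22.6 − (5) = 17.6 V. LSB = 17.6 V / 2^15 ≈ 0.5371 mV.
Position in LSBs: (17.437682 − (5)) × 32768/17.6 = 23156.7025; rounding gives k = 23157.
V_code = 5 + (23157/32768) × 17.6 = 17.437841797 V.
e = 17.437682 − (17.437841797) = −160 µV.

−160 µV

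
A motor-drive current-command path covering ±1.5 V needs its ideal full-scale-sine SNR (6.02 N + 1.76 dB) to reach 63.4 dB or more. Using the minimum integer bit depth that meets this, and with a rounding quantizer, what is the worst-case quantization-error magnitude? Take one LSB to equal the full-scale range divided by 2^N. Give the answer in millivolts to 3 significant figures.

Full-scale range = 1.5 V − (-1.5 V) = 3 V.
N ≥ (63.4 − 1.76)/6.02 = 10.239 → N_min = 11.
LSB = 3 V / 2^11 = 1.4648 mV.
|e|_max = LSB/2 = 0.732 mV.

0.732 mV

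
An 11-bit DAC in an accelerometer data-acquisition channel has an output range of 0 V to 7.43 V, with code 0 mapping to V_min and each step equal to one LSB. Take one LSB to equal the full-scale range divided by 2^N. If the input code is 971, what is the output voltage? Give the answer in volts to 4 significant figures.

Span = 7.43 V. LSB = 7.43 V / 2^11.
V_out = 0 + 971 × (7.43/2048) V
      = 0 + 3.52272 = 3.52272 V.

3.523 V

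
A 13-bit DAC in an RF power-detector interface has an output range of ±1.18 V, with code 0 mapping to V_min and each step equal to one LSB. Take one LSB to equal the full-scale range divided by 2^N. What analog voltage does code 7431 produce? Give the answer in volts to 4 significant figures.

0.9608 V

The full-scale span is 1.18 − (-1.18) = 2.36 V. LSB = 2.36 V / 2^13.
V_out = -1.18 + 7431 × (2.36/8192) V
      = -1.18 + 2.14077 = 0.960767 V.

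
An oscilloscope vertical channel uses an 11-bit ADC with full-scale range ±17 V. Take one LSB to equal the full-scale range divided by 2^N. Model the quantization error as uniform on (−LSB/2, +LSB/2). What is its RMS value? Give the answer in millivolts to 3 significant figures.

Span: 17 V − (-17 V) = 34 V.
One LSB is 34 V / 2048 = 16.602 mV.
For a uniform distribution on [−LSB/2, +LSB/2], V_rms = LSB/√12 = 16.602 mV/3.4641 = 4.79 mV.

4.79 mV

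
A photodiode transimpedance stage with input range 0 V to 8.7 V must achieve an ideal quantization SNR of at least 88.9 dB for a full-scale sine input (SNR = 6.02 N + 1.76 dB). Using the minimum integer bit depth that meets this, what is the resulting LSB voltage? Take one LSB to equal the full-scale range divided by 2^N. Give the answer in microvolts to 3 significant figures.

266 µV

Full-scale range = 8.7 V.
N ≥ (88.9 − 1.76)/6.02 = 14.475 → N_min = 15.
LSB = 8.7 V ÷ 2^15 = 8.7/32768 V = 266 µV.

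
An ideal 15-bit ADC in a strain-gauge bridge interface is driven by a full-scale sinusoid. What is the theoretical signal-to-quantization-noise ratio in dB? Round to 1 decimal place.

SNR = 6.02·15 + 1.76 = 92.06 dB.

92.1 dB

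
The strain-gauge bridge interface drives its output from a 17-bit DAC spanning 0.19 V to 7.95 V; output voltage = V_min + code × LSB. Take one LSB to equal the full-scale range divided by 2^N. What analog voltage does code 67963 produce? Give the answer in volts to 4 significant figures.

4.214 V

Range = 7.95 − (0.19) = 7.76 V. LSB = 7.76 V / 2^17.
V_out = V_min + code × LSB = 0.19 V + 67963 × 7.76 V / 131072
      = 0.19 V + 4.02369 V = 4.21369 V.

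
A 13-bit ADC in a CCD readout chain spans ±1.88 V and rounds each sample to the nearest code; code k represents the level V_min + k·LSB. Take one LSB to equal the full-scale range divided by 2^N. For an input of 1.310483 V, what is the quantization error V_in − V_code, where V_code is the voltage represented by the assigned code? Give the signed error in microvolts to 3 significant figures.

Span: 1.88 V − (-1.88 V) = 3.76 V. LSB = 3.76 V / 2^13 ≈ 459.0 µV.
(1.310483 − (-1.88)) / LSB = 3.190483 × 8192/3.76 = 6951.1800. Nearest integer: k = 6951.
V_code = -1.88 + (6951/8192) × 3.76 = 1.310400391 V.
V_in − V_code = 1.310483 − (1.310400391) = +82.6 µV.

+82.6 µV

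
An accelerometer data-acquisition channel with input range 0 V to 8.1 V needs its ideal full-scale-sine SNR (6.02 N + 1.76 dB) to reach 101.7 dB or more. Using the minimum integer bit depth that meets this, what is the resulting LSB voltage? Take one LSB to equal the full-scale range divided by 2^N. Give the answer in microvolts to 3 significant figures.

Full-scale range = 8.1 V.
Required N = ⌈(101.7 − 1.76)/6.02⌉ = ⌈16.601⌉ = 17.
Step size = 8.1/131072 V = 61.8 µV.

61.8 µV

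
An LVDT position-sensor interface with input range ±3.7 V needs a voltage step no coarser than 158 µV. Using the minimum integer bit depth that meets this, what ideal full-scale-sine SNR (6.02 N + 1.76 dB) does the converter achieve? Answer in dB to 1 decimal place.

98.1 dB

Range = 3.7 − (-3.7) = 7.4 V.
Need 2^N ≥ 7.4 V / 158 µV = 46840 → N_min = 16.
Ideal SNR at N = 16: 6.02·16 + 1.76 = 98.1 dB.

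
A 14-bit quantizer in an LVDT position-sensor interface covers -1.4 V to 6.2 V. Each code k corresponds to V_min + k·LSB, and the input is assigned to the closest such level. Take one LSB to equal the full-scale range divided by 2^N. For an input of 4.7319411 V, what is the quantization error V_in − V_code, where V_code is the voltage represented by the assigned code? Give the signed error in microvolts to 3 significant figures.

+80.7 µV

Full-scale range = 6.2 V − (-1.4 V) = 7.6 V. LSB = 7.6 V / 2^14 ≈ 463.9 µV.
(V_in − V_min)/LSB = (4.7319411 − (-1.4)) × 16384/7.6 = 13219.1741 → nearest code k = 13219.
V_code = V_min + k × range/2^14 = -1.4 + 13219 × 7.6/16384 = 4.7318603516 V.
e = 4.7319411 − (4.7318603516) = +80.7 µV.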